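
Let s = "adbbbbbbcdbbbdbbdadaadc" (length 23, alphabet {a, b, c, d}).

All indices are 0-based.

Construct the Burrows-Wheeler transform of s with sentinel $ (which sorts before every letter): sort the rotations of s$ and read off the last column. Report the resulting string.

rank  rotation                  last
    0  $adbbbbbbcdbbbdbbdadaadc  c
    1  aadc$adbbbbbbcdbbbdbbdad  d
    2  adaadc$adbbbbbbcdbbbdbbd  d
    3  adbbbbbbcdbbbdbbdadaadc$  $
    4  adc$adbbbbbbcdbbbdbbdada  a
    5  bbbbbbcdbbbdbbdadaadc$ad  d
    6  bbbbbcdbbbdbbdadaadc$adb  b
    7  bbbbcdbbbdbbdadaadc$adbb  b
    8  bbbcdbbbdbbdadaadc$adbbb  b
    9  bbbdbbdadaadc$adbbbbbbcd  d
   10  bbcdbbbdbbdadaadc$adbbbb  b
   11  bbdadaadc$adbbbbbbcdbbbd  d
   12  bbdbbdadaadc$adbbbbbbcdb  b
   13  bcdbbbdbbdadaadc$adbbbbb  b
   14  bdadaadc$adbbbbbbcdbbbdb  b
   15  bdbbdadaadc$adbbbbbbcdbb  b
   16  c$adbbbbbbcdbbbdbbdadaad  d
   17  cdbbbdbbdadaadc$adbbbbbb  b
   18  daadc$adbbbbbbcdbbbdbbda  a
   19  dadaadc$adbbbbbbcdbbbdbb  b
   20  dbbbbbbcdbbbdbbdadaadc$a  a
   21  dbbbdbbdadaadc$adbbbbbbc  c
   22  dbbdadaadc$adbbbbbbcdbbb  b
   23  dc$adbbbbbbcdbbbdbbdadaa  a

cdd$adbbbdbdbbbbdbabacba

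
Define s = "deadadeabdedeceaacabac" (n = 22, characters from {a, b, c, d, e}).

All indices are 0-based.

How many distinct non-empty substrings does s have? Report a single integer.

227

sorted suffixes:
  #0 SA[0]=15  'aacabac'
  #1 SA[1]=18  'abac'
  #2 SA[2]=7  'abdedeceaacabac'
  #3 SA[3]=20  'ac'
  #4 SA[4]=16  'acabac'
  #5 SA[5]=2  'adadeabdedeceaacabac'
  #6 SA[6]=4  'adeabdedeceaacabac'
  #7 SA[7]=19  'bac'
  #8 SA[8]=8  'bdedeceaacabac'
  #9 SA[9]=21  'c'
  #10 SA[10]=17  'cabac'
  #11 SA[11]=13  'ceaacabac'
  #12 SA[12]=3  'dadeabdedeceaacabac'
  #13 SA[13]=5  'deabdedeceaacabac'
  #14 SA[14]=0  'deadadeabdedeceaacabac'
  #15 SA[15]=11  'deceaacabac'
  #16 SA[16]=9  'dedeceaacabac'
  #17 SA[17]=14  'eaacabac'
  #18 SA[18]=6  'eabdedeceaacabac'
  #19 SA[19]=1  'eadadeabdedeceaacabac'
  #20 SA[20]=12  'eceaacabac'
  #21 SA[21]=10  'edeceaacabac'

SA = [15, 18, 7, 20, 16, 2, 4, 19, 8, 21, 17, 13, 3, 5, 0, 11, 9, 14, 6, 1, 12, 10]
rank  pair      lcp
   1  s[15:],s[18:]  1  'a'
   2  s[18:],s[7:]  2  'ab'
   3  s[7:],s[20:]  1  'a'
   4  s[20:],s[16:]  2  'ac'
   5  s[16:],s[2:]  1  'a'
   6  s[2:],s[4:]  2  'ad'
   7  s[4:],s[19:]  0  ''
   8  s[19:],s[8:]  1  'b'
   9  s[8:],s[21:]  0  ''
  10  s[21:],s[17:]  1  'c'
  11  s[17:],s[13:]  1  'c'
  12  s[13:],s[3:]  0  ''
  13  s[3:],s[5:]  1  'd'
  14  s[5:],s[0:]  3  'dea'
  15  s[0:],s[11:]  2  'de'
  16  s[11:],s[9:]  2  'de'
  17  s[9:],s[14:]  0  ''
  18  s[14:],s[6:]  2  'ea'
  19  s[6:],s[1:]  2  'ea'
  20  s[1:],s[12:]  1  'e'
  21  s[12:],s[10:]  1  'e'

n(n+1)/2 = 22·23/2 = 253
Σ LCP = 0 + 1 + 2 + 1 + 2 + 1 + 2 + 0 + 1 + 0 + 1 + 1 + 0 + 1 + 3 + 2 + 2 + 0 + 2 + 2 + 1 + 1 = 26
distinct = 253 − 26 = 227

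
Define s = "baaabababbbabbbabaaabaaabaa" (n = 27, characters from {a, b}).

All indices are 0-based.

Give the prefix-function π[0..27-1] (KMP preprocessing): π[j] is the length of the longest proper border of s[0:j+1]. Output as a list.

π[0] = 0
j=1 s[j]='a': π[1]=0 (border '')
j=2 s[j]='a': π[2]=0 (border '')
j=3 s[j]='a': π[3]=0 (border '')
j=4 s[j]='b': π[4]=1 (border 'b')
j=5 s[j]='a': π[5]=2 (border 'ba')
j=6 s[j]='b': k: 2→0; π[6]=1 (border 'b')
j=7 s[j]='a': π[7]=2 (border 'ba')
j=8 s[j]='b': k: 2→0; π[8]=1 (border 'b')
j=9 s[j]='b': k: 1→0; π[9]=1 (border 'b')
j=10 s[j]='b': k: 1→0; π[10]=1 (border 'b')
j=11 s[j]='a': π[11]=2 (border 'ba')
j=12 s[j]='b': k: 2→0; π[12]=1 (border 'b')
j=13 s[j]='b': k: 1→0; π[13]=1 (border 'b')
j=14 s[j]='b': k: 1→0; π[14]=1 (border 'b')
j=15 s[j]='a': π[15]=2 (border 'ba')
j=16 s[j]='b': k: 2→0; π[16]=1 (border 'b')
j=17 s[j]='a': π[17]=2 (border 'ba')
j=18 s[j]='a': π[18]=3 (border 'baa')
j=19 s[j]='a': π[19]=4 (border 'baaa')
j=20 s[j]='b': π[20]=5 (border 'baaab')
j=21 s[j]='a': π[21]=6 (border 'baaaba')
j=22 s[j]='a': k: 6→2; π[22]=3 (border 'baa')
j=23 s[j]='a': π[23]=4 (border 'baaa')
j=24 s[j]='b': π[24]=5 (border 'baaab')
j=25 s[j]='a': π[25]=6 (border 'baaaba')
j=26 s[j]='a': k: 6→2; π[26]=3 (border 'baa')

[0, 0, 0, 0, 1, 2, 1, 2, 1, 1, 1, 2, 1, 1, 1, 2, 1, 2, 3, 4, 5, 6, 3, 4, 5, 6, 3]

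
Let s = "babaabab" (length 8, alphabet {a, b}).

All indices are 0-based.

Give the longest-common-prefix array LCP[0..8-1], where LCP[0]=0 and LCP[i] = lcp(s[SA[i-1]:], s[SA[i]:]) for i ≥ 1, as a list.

[0, 1, 2, 3, 0, 1, 2, 3]

rank→(start, suffix):
  0 → (3, 'aabab')
  1 → (6, 'ab')
  2 → (1, 'abaabab')
  3 → (4, 'abab')
  4 → (7, 'b')
  5 → (2, 'baabab')
  6 → (5, 'bab')
  7 → (0, 'babaabab')

SA = [3, 6, 1, 4, 7, 2, 5, 0]
i: (SA[i-1],SA[i]) lcp shared
  1: (3,6) 1 'a'
  2: (6,1) 2 'ab'
  3: (1,4) 3 'aba'
  4: (4,7) 0 ''
  5: (7,2) 1 'b'
  6: (2,5) 2 'ba'
  7: (5,0) 3 'bab'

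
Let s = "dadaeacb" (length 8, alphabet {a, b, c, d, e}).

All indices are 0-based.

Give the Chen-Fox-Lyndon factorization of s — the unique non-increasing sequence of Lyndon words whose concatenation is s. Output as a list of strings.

["d", "adae", "acb"]

emit factor 1: 'd' (i=0, period=1)
emit factor 2: 'adae' (i=1, period=4)
emit factor 3: 'acb' (i=5, period=3)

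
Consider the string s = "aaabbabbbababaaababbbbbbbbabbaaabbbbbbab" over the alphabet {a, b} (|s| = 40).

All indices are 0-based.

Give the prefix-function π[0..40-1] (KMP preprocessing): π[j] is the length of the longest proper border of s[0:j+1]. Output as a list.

π[0] = 0
j=1 s[j]='a': π[1]=1 (border 'a')
j=2 s[j]='a': π[2]=2 (border 'aa')
j=3 s[j]='b': k: 2→1→0; π[3]=0 (border '')
j=4 s[j]='b': π[4]=0 (border '')
j=5 s[j]='a': π[5]=1 (border 'a')
j=6 s[j]='b': k: 1→0; π[6]=0 (border '')
j=7 s[j]='b': π[7]=0 (border '')
j=8 s[j]='b': π[8]=0 (border '')
j=9 s[j]='a': π[9]=1 (border 'a')
j=10 s[j]='b': k: 1→0; π[10]=0 (border '')
j=11 s[j]='a': π[11]=1 (border 'a')
j=12 s[j]='b': k: 1→0; π[12]=0 (border '')
j=13 s[j]='a': π[13]=1 (border 'a')
j=14 s[j]='a': π[14]=2 (border 'aa')
j=15 s[j]='a': π[15]=3 (border 'aaa')
j=16 s[j]='b': π[16]=4 (border 'aaab')
j=17 s[j]='a': k: 4→0; π[17]=1 (border 'a')
j=18 s[j]='b': k: 1→0; π[18]=0 (border '')
j=19 s[j]='b': π[19]=0 (border '')
j=20 s[j]='b': π[20]=0 (border '')
j=21 s[j]='b': π[21]=0 (border '')
j=22 s[j]='b': π[22]=0 (border '')
j=23 s[j]='b': π[23]=0 (border '')
j=24 s[j]='b': π[24]=0 (border '')
j=25 s[j]='b': π[25]=0 (border '')
j=26 s[j]='a': π[26]=1 (border 'a')
j=27 s[j]='b': k: 1→0; π[27]=0 (border '')
j=28 s[j]='b': π[28]=0 (border '')
j=29 s[j]='a': π[29]=1 (border 'a')
j=30 s[j]='a': π[30]=2 (border 'aa')
j=31 s[j]='a': π[31]=3 (border 'aaa')
j=32 s[j]='b': π[32]=4 (border 'aaab')
j=33 s[j]='b': π[33]=5 (border 'aaabb')
j=34 s[j]='b': k: 5→0; π[34]=0 (border '')
j=35 s[j]='b': π[35]=0 (border '')
j=36 s[j]='b': π[36]=0 (border '')
j=37 s[j]='b': π[37]=0 (border '')
j=38 s[j]='a': π[38]=1 (border 'a')
j=39 s[j]='b': k: 1→0; π[39]=0 (border '')

[0, 1, 2, 0, 0, 1, 0, 0, 0, 1, 0, 1, 0, 1, 2, 3, 4, 1, 0, 0, 0, 0, 0, 0, 0, 0, 1, 0, 0, 1, 2, 3, 4, 5, 0, 0, 0, 0, 1, 0]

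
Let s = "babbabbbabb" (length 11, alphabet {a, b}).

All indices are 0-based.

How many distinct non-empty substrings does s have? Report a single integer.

41

rank | idx | suffix
   0 |   8 | abb
   1 |   1 | abbabbbabb
   2 |   4 | abbbabb
   3 |  10 | b
   4 |   7 | babb
   5 |   0 | babbabbbabb
   6 |   3 | babbbabb
   7 |   9 | bb
   8 |   6 | bbabb
   9 |   2 | bbabbbabb
  10 |   5 | bbbabb

SA = [8, 1, 4, 10, 7, 0, 3, 9, 6, 2, 5]
rank  pair      lcp
   1  s[8:],s[1:]  3  'abb'
   2  s[1:],s[4:]  3  'abb'
   3  s[4:],s[10:]  0  ''
   4  s[10:],s[7:]  1  'b'
   5  s[7:],s[0:]  4  'babb'
   6  s[0:],s[3:]  4  'babb'
   7  s[3:],s[9:]  1  'b'
   8  s[9:],s[6:]  2  'bb'
   9  s[6:],s[2:]  5  'bbabb'
  10  s[2:],s[5:]  2  'bb'

n(n+1)/2 = 11·12/2 = 66
Σ LCP = 0 + 3 + 3 + 0 + 1 + 4 + 4 + 1 + 2 + 5 + 2 = 25
distinct = 66 − 25 = 41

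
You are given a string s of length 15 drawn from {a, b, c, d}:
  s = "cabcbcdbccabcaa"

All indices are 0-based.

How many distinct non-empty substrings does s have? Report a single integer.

100

rank→(start, suffix):
  0 → (14, 'a')
  1 → (13, 'aa')
  2 → (10, 'abcaa')
  3 → (1, 'abcbcdbccabcaa')
  4 → (11, 'bcaa')
  5 → (2, 'bcbcdbccabcaa')
  6 → (7, 'bccabcaa')
  7 → (4, 'bcdbccabcaa')
  8 → (12, 'caa')
  9 → (9, 'cabcaa')
  10 → (0, 'cabcbcdbccabcaa')
  11 → (3, 'cbcdbccabcaa')
  12 → (8, 'ccabcaa')
  13 → (5, 'cdbccabcaa')
  14 → (6, 'dbccabcaa')

SA = [14, 13, 10, 1, 11, 2, 7, 4, 12, 9, 0, 3, 8, 5, 6]
rank  pair      lcp
   1  s[14:],s[13:]  1  'a'
   2  s[13:],s[10:]  1  'a'
   3  s[10:],s[1:]  3  'abc'
   4  s[1:],s[11:]  0  ''
   5  s[11:],s[2:]  2  'bc'
   6  s[2:],s[7:]  2  'bc'
   7  s[7:],s[4:]  2  'bc'
   8  s[4:],s[12:]  0  ''
   9  s[12:],s[9:]  2  'ca'
  10  s[9:],s[0:]  4  'cabc'
  11  s[0:],s[3:]  1  'c'
  12  s[3:],s[8:]  1  'c'
  13  s[8:],s[5:]  1  'c'
  14  s[5:],s[6:]  0  ''

n(n+1)/2 = 15·16/2 = 120
Σ LCP = 0 + 1 + 1 + 3 + 0 + 2 + 2 + 2 + 0 + 2 + 4 + 1 + 1 + 1 + 0 = 20
distinct = 120 − 20 = 100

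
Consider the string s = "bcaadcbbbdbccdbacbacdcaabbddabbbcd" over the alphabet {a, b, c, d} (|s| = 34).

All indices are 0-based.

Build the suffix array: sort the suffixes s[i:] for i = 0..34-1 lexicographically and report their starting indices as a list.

[22, 2, 28, 23, 15, 18, 3, 14, 17, 29, 6, 30, 7, 24, 0, 10, 31, 8, 25, 21, 1, 16, 5, 11, 32, 12, 19, 33, 27, 13, 9, 20, 4, 26]

sorted suffixes:
  #0 SA[0]=22  'aabbddabbbcd'
  #1 SA[1]=2  'aadcbbbdbccdbacbacdcaabbddabbbcd'
  #2 SA[2]=28  'abbbcd'
  #3 SA[3]=23  'abbddabbbcd'
  #4 SA[4]=15  'acbacdcaabbddabbbcd'
  #5 SA[5]=18  'acdcaabbddabbbcd'
  #6 SA[6]=3  'adcbbbdbccdbacbacdcaabbddabbbcd'
  #7 SA[7]=14  'bacbacdcaabbddabbbcd'
  #8 SA[8]=17  'bacdcaabbddabbbcd'
  #9 SA[9]=29  'bbbcd'
  #10 SA[10]=6  'bbbdbccdbacbacdcaabbddabbbcd'
  #11 SA[11]=30  'bbcd'
  #12 SA[12]=7  'bbdbccdbacbacdcaabbddabbbcd'
  #13 SA[13]=24  'bbddabbbcd'
  #14 SA[14]=0  'bcaadcbbbdbccdbacbacdcaabbddabbbcd'
  #15 SA[15]=10  'bccdbacbacdcaabbddabbbcd'
  #16 SA[16]=31  'bcd'
  #17 SA[17]=8  'bdbccdbacbacdcaabbddabbbcd'
  #18 SA[18]=25  'bddabbbcd'
  #19 SA[19]=21  'caabbddabbbcd'
  #20 SA[20]=1  'caadcbbbdbccdbacbacdcaabbddabbbcd'
  #21 SA[21]=16  'cbacdcaabbddabbbcd'
  #22 SA[22]=5  'cbbbdbccdbacbacdcaabbddabbbcd'
  #23 SA[23]=11  'ccdbacbacdcaabbddabbbcd'
  #24 SA[24]=32  'cd'
  #25 SA[25]=12  'cdbacbacdcaabbddabbbcd'
  #26 SA[26]=19  'cdcaabbddabbbcd'
  #27 SA[27]=33  'd'
  #28 SA[28]=27  'dabbbcd'
  #29 SA[29]=13  'dbacbacdcaabbddabbbcd'
  #30 SA[30]=9  'dbccdbacbacdcaabbddabbbcd'
  #31 SA[31]=20  'dcaabbddabbbcd'
  #32 SA[32]=4  'dcbbbdbccdbacbacdcaabbddabbbcd'
  #33 SA[33]=26  'ddabbbcd'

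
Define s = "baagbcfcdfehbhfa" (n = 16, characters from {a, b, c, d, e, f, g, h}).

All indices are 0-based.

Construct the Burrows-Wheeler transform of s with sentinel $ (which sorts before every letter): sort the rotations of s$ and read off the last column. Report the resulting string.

rank  rotation           last
    0  $baagbcfcdfehbhfa  a
    1  a$baagbcfcdfehbhf  f
    2  aagbcfcdfehbhfa$b  b
    3  agbcfcdfehbhfa$ba  a
    4  baagbcfcdfehbhfa$  $
    5  bcfcdfehbhfa$baag  g
    6  bhfa$baagbcfcdfeh  h
    7  cdfehbhfa$baagbcf  f
    8  cfcdfehbhfa$baagb  b
    9  dfehbhfa$baagbcfc  c
   10  ehbhfa$baagbcfcdf  f
   11  fa$baagbcfcdfehbh  h
   12  fcdfehbhfa$baagbc  c
   13  fehbhfa$baagbcfcd  d
   14  gbcfcdfehbhfa$baa  a
   15  hbhfa$baagbcfcdfe  e
   16  hfa$baagbcfcdfehb  b

afba$ghfbcfhcdaeb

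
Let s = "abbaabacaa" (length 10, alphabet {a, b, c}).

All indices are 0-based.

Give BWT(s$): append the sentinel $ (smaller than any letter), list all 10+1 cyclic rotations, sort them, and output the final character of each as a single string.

aacba$bbaaa

rank  rotation     last
    0  $abbaabacaa  a
    1  a$abbaabaca  a
    2  aa$abbaabac  c
    3  aabacaa$abb  b
    4  abacaa$abba  a
    5  abbaabacaa$  $
    6  acaa$abbaab  b
    7  baabacaa$ab  b
    8  bacaa$abbaa  a
    9  bbaabacaa$a  a
   10  caa$abbaaba  a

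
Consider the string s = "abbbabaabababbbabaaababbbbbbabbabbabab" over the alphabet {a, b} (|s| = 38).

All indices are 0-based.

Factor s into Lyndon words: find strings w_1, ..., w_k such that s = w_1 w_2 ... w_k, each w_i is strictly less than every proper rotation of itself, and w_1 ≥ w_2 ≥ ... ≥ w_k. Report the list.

["abbb", "ab", "aabababbbab", "aaababbbbbbabbabbabab"]

emit factor 1: 'abbb' (i=0, period=4)
emit factor 2: 'ab' (i=4, period=2)
emit factor 3: 'aabababbbab' (i=6, period=11)
emit factor 4: 'aaababbbbbbabbabbabab' (i=17, period=21)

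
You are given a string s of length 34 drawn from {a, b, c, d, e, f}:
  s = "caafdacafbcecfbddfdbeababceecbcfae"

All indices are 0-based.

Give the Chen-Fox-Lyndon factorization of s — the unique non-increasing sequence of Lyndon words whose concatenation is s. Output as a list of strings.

emit factor 1: 'c' (i=0, period=1)
emit factor 2: 'aafdacafbcecfbddfdbeababceecbcfae' (i=1, period=33)

["c", "aafdacafbcecfbddfdbeababceecbcfae"]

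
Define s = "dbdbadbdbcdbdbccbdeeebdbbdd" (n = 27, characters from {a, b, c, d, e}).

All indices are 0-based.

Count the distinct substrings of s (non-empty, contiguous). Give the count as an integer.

333

rank | idx | suffix
   0 |   4 | adbdbcdbdbccbdeeebdbbdd
   1 |   3 | badbdbcdbdbccbdeeebdbbdd
   2 |  23 | bbdd
   3 |  13 | bccbdeeebdbbdd
   4 |   8 | bcdbdbccbdeeebdbbdd
   5 |   1 | bdbadbdbcdbdbccbdeeebdbbdd
   6 |  21 | bdbbdd
   7 |  11 | bdbccbdeeebdbbdd
   8 |   6 | bdbcdbdbccbdeeebdbbdd
   9 |  24 | bdd
  10 |  16 | bdeeebdbbdd
  11 |  15 | cbdeeebdbbdd
  12 |  14 | ccbdeeebdbbdd
  13 |   9 | cdbdbccbdeeebdbbdd
  14 |  26 | d
  15 |   2 | dbadbdbcdbdbccbdeeebdbbdd
  16 |  22 | dbbdd
  17 |  12 | dbccbdeeebdbbdd
  18 |   7 | dbcdbdbccbdeeebdbbdd
  19 |   0 | dbdbadbdbcdbdbccbdeeebdbbdd
  20 |  10 | dbdbccbdeeebdbbdd
  21 |   5 | dbdbcdbdbccbdeeebdbbdd
  22 |  25 | dd
  23 |  17 | deeebdbbdd
  24 |  20 | ebdbbdd
  25 |  19 | eebdbbdd
  26 |  18 | eeebdbbdd

SA = [4, 3, 23, 13, 8, 1, 21, 11, 6, 24, 16, 15, 14, 9, 26, 2, 22, 12, 7, 0, 10, 5, 25, 17, 20, 19, 18]
[i] adj suffixes → lcp
  [1] 4/3 → 0 ('')
  [2] 3/23 → 1 ('b')
  [3] 23/13 → 1 ('b')
  [4] 13/8 → 2 ('bc')
  [5] 8/1 → 1 ('b')
  [6] 1/21 → 3 ('bdb')
  [7] 21/11 → 3 ('bdb')
  [8] 11/6 → 4 ('bdbc')
  [9] 6/24 → 2 ('bd')
  [10] 24/16 → 2 ('bd')
  [11] 16/15 → 0 ('')
  [12] 15/14 → 1 ('c')
  [13] 14/9 → 1 ('c')
  [14] 9/26 → 0 ('')
  [15] 26/2 → 1 ('d')
  [16] 2/22 → 2 ('db')
  [17] 22/12 → 2 ('db')
  [18] 12/7 → 3 ('dbc')
  [19] 7/0 → 2 ('db')
  [20] 0/10 → 4 ('dbdb')
  [21] 10/5 → 5 ('dbdbc')
  [22] 5/25 → 1 ('d')
  [23] 25/17 → 1 ('d')
  [24] 17/20 → 0 ('')
  [25] 20/19 → 1 ('e')
  [26] 19/18 → 2 ('ee')

n(n+1)/2 = 27·28/2 = 378
Σ LCP = 0 + 0 + 1 + 1 + 2 + 1 + 3 + 3 + 4 + 2 + 2 + 0 + 1 + 1 + 0 + 1 + 2 + 2 + 3 + 2 + 4 + 5 + 1 + 1 + 0 + 1 + 2 = 45
distinct = 378 − 45 = 333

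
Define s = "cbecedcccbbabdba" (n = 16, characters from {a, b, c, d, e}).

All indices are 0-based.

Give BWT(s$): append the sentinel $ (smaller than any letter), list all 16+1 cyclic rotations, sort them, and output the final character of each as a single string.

abbdbcacc$cdebebc

rank  rotation           last
    0  $cbecedcccbbabdba  a
    1  a$cbecedcccbbabdb  b
    2  abdba$cbecedcccbb  b
    3  ba$cbecedcccbbabd  d
    4  babdba$cbecedcccb  b
    5  bbabdba$cbecedccc  c
    6  bdba$cbecedcccbba  a
    7  becedcccbbabdba$c  c
    8  cbbabdba$cbecedcc  c
    9  cbecedcccbbabdba$  $
   10  ccbbabdba$cbecedc  c
   11  cccbbabdba$cbeced  d
   12  cedcccbbabdba$cbe  e
   13  dba$cbecedcccbbab  b
   14  dcccbbabdba$cbece  e
   15  ecedcccbbabdba$cb  b
   16  edcccbbabdba$cbec  c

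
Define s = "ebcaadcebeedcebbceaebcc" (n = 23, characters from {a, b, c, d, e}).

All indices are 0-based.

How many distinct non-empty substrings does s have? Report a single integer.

rank | idx | suffix
   0 |   3 | aadcebeedcebbceaebcc
   1 |   4 | adcebeedcebbceaebcc
   2 |  18 | aebcc
   3 |  14 | bbceaebcc
   4 |   1 | bcaadcebeedcebbceaebcc
   5 |  20 | bcc
   6 |  15 | bceaebcc
   7 |   8 | beedcebbceaebcc
   8 |  22 | c
   9 |   2 | caadcebeedcebbceaebcc
  10 |  21 | cc
  11 |  16 | ceaebcc
  12 |  12 | cebbceaebcc
  13 |   6 | cebeedcebbceaebcc
  14 |  11 | dcebbceaebcc
  15 |   5 | dcebeedcebbceaebcc
  16 |  17 | eaebcc
  17 |  13 | ebbceaebcc
  18 |   0 | ebcaadcebeedcebbceaebcc
  19 |  19 | ebcc
  20 |   7 | ebeedcebbceaebcc
  21 |  10 | edcebbceaebcc
  22 |   9 | eedcebbceaebcc

SA = [3, 4, 18, 14, 1, 20, 15, 8, 22, 2, 21, 16, 12, 6, 11, 5, 17, 13, 0, 19, 7, 10, 9]
[i] adj suffixes → lcp
  [1] 3/4 → 1 ('a')
  [2] 4/18 → 1 ('a')
  [3] 18/14 → 0 ('')
  [4] 14/1 → 1 ('b')
  [5] 1/20 → 2 ('bc')
  [6] 20/15 → 2 ('bc')
  [7] 15/8 → 1 ('b')
  [8] 8/22 → 0 ('')
  [9] 22/2 → 1 ('c')
  [10] 2/21 → 1 ('c')
  [11] 21/16 → 1 ('c')
  [12] 16/12 → 2 ('ce')
  [13] 12/6 → 3 ('ceb')
  [14] 6/11 → 0 ('')
  [15] 11/5 → 4 ('dceb')
  [16] 5/17 → 0 ('')
  [17] 17/13 → 1 ('e')
  [18] 13/0 → 2 ('eb')
  [19] 0/19 → 3 ('ebc')
  [20] 19/7 → 2 ('eb')
  [21] 7/10 → 1 ('e')
  [22] 10/9 → 1 ('e')

n(n+1)/2 = 23·24/2 = 276
Σ LCP = 0 + 1 + 1 + 0 + 1 + 2 + 2 + 1 + 0 + 1 + 1 + 1 + 2 + 3 + 0 + 4 + 0 + 1 + 2 + 3 + 2 + 1 + 1 = 30
distinct = 276 − 30 = 246

246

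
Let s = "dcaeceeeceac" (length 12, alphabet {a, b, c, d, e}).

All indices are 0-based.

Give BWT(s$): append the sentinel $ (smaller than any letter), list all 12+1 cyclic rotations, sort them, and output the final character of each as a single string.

rank  rotation       last
    0  $dcaeceeeceac  c
    1  ac$dcaeceeece  e
    2  aeceeeceac$dc  c
    3  c$dcaeceeecea  a
    4  caeceeeceac$d  d
    5  ceac$dcaeceee  e
    6  ceeeceac$dcae  e
    7  dcaeceeeceac$  $
    8  eac$dcaeceeec  c
    9  eceac$dcaecee  e
   10  eceeeceac$dca  a
   11  eeceac$dcaece  e
   12  eeeceac$dcaec  c

cecadee$ceaec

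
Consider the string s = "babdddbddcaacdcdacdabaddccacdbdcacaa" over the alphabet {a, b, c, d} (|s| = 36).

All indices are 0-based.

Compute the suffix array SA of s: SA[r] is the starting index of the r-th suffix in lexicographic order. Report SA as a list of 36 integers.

rank | idx | suffix
   0 |  35 | a
   1 |  34 | aa
   2 |  10 | aacdcdacdabaddccacdbdcacaa
   3 |  19 | abaddccacdbdcacaa
   4 |   1 | abdddbddcaacdcdacdabaddccacdbdcacaa
   5 |  32 | acaa
   6 |  16 | acdabaddccacdbdcacaa
   7 |  26 | acdbdcacaa
   8 |  11 | acdcdacdabaddccacdbdcacaa
   9 |  21 | addccacdbdcacaa
  10 |   0 | babdddbddcaacdcdacdabaddccacdbdcacaa
  11 |  20 | baddccacdbdcacaa
  12 |  29 | bdcacaa
  13 |   6 | bddcaacdcdacdabaddccacdbdcacaa
  14 |   2 | bdddbddcaacdcdacdabaddccacdbdcacaa
  15 |  33 | caa
  16 |   9 | caacdcdacdabaddccacdbdcacaa
  17 |  31 | cacaa
  18 |  25 | cacdbdcacaa
  19 |  24 | ccacdbdcacaa
  20 |  17 | cdabaddccacdbdcacaa
  21 |  14 | cdacdabaddccacdbdcacaa
  22 |  27 | cdbdcacaa
  23 |  12 | cdcdacdabaddccacdbdcacaa
  24 |  18 | dabaddccacdbdcacaa
  25 |  15 | dacdabaddccacdbdcacaa
  26 |  28 | dbdcacaa
  27 |   5 | dbddcaacdcdacdabaddccacdbdcacaa
  28 |   8 | dcaacdcdacdabaddccacdbdcacaa
  29 |  30 | dcacaa
  30 |  23 | dccacdbdcacaa
  31 |  13 | dcdacdabaddccacdbdcacaa
  32 |   4 | ddbddcaacdcdacdabaddccacdbdcacaa
  33 |   7 | ddcaacdcdacdabaddccacdbdcacaa
  34 |  22 | ddccacdbdcacaa
  35 |   3 | dddbddcaacdcdacdabaddccacdbdcacaa

[35, 34, 10, 19, 1, 32, 16, 26, 11, 21, 0, 20, 29, 6, 2, 33, 9, 31, 25, 24, 17, 14, 27, 12, 18, 15, 28, 5, 8, 30, 23, 13, 4, 7, 22, 3]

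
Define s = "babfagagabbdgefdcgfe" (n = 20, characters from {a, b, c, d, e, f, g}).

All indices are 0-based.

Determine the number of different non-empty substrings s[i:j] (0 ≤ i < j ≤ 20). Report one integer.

sorted suffixes:
  #0 SA[0]=8  'abbdgefdcgfe'
  #1 SA[1]=1  'abfagagabbdgefdcgfe'
  #2 SA[2]=6  'agabbdgefdcgfe'
  #3 SA[3]=4  'agagabbdgefdcgfe'
  #4 SA[4]=0  'babfagagabbdgefdcgfe'
  #5 SA[5]=9  'bbdgefdcgfe'
  #6 SA[6]=10  'bdgefdcgfe'
  #7 SA[7]=2  'bfagagabbdgefdcgfe'
  #8 SA[8]=16  'cgfe'
  #9 SA[9]=15  'dcgfe'
  #10 SA[10]=11  'dgefdcgfe'
  #11 SA[11]=19  'e'
  #12 SA[12]=13  'efdcgfe'
  #13 SA[13]=3  'fagagabbdgefdcgfe'
  #14 SA[14]=14  'fdcgfe'
  #15 SA[15]=18  'fe'
  #16 SA[16]=7  'gabbdgefdcgfe'
  #17 SA[17]=5  'gagabbdgefdcgfe'
  #18 SA[18]=12  'gefdcgfe'
  #19 SA[19]=17  'gfe'

SA = [8, 1, 6, 4, 0, 9, 10, 2, 16, 15, 11, 19, 13, 3, 14, 18, 7, 5, 12, 17]
rank  pair      lcp
   1  s[8:],s[1:]  2  'ab'
   2  s[1:],s[6:]  1  'a'
   3  s[6:],s[4:]  3  'aga'
   4  s[4:],s[0:]  0  ''
   5  s[0:],s[9:]  1  'b'
   6  s[9:],s[10:]  1  'b'
   7  s[10:],s[2:]  1  'b'
   8  s[2:],s[16:]  0  ''
   9  s[16:],s[15:]  0  ''
  10  s[15:],s[11:]  1  'd'
  11  s[11:],s[19:]  0  ''
  12  s[19:],s[13:]  1  'e'
  13  s[13:],s[3:]  0  ''
  14  s[3:],s[14:]  1  'f'
  15  s[14:],s[18:]  1  'f'
  16  s[18:],s[7:]  0  ''
  17  s[7:],s[5:]  2  'ga'
  18  s[5:],s[12:]  1  'g'
  19  s[12:],s[17:]  1  'g'

n(n+1)/2 = 20·21/2 = 210
Σ LCP = 0 + 2 + 1 + 3 + 0 + 1 + 1 + 1 + 0 + 0 + 1 + 0 + 1 + 0 + 1 + 1 + 0 + 2 + 1 + 1 = 17
distinct = 210 − 17 = 193

193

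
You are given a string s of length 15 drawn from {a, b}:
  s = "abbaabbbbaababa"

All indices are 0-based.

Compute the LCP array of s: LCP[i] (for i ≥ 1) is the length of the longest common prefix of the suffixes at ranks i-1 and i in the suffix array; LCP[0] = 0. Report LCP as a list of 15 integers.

rank | idx | suffix
   0 |  14 | a
   1 |   9 | aababa
   2 |   3 | aabbbbaababa
   3 |  12 | aba
   4 |  10 | ababa
   5 |   0 | abbaabbbbaababa
   6 |   4 | abbbbaababa
   7 |  13 | ba
   8 |   8 | baababa
   9 |   2 | baabbbbaababa
  10 |  11 | baba
  11 |   7 | bbaababa
  12 |   1 | bbaabbbbaababa
  13 |   6 | bbbaababa
  14 |   5 | bbbbaababa

SA = [14, 9, 3, 12, 10, 0, 4, 13, 8, 2, 11, 7, 1, 6, 5]
rank  pair      lcp
   1  s[14:],s[9:]  1  'a'
   2  s[9:],s[3:]  3  'aab'
   3  s[3:],s[12:]  1  'a'
   4  s[12:],s[10:]  3  'aba'
   5  s[10:],s[0:]  2  'ab'
   6  s[0:],s[4:]  3  'abb'
   7  s[4:],s[13:]  0  ''
   8  s[13:],s[8:]  2  'ba'
   9  s[8:],s[2:]  4  'baab'
  10  s[2:],s[11:]  2  'ba'
  11  s[11:],s[7:]  1  'b'
  12  s[7:],s[1:]  5  'bbaab'
  13  s[1:],s[6:]  2  'bb'
  14  s[6:],s[5:]  3  'bbb'

[0, 1, 3, 1, 3, 2, 3, 0, 2, 4, 2, 1, 5, 2, 3]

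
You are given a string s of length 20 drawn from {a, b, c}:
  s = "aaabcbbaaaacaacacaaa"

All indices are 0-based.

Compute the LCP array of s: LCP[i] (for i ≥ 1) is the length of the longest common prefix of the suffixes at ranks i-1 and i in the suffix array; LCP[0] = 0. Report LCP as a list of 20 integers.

[0, 1, 2, 3, 3, 3, 2, 2, 4, 1, 1, 4, 3, 0, 1, 1, 0, 3, 2, 1]

sorted suffixes:
  #0 SA[0]=19  'a'
  #1 SA[1]=18  'aa'
  #2 SA[2]=17  'aaa'
  #3 SA[3]=7  'aaaacaacacaaa'
  #4 SA[4]=0  'aaabcbbaaaacaacacaaa'
  #5 SA[5]=8  'aaacaacacaaa'
  #6 SA[6]=1  'aabcbbaaaacaacacaaa'
  #7 SA[7]=9  'aacaacacaaa'
  #8 SA[8]=12  'aacacaaa'
  #9 SA[9]=2  'abcbbaaaacaacacaaa'
  #10 SA[10]=15  'acaaa'
  #11 SA[11]=10  'acaacacaaa'
  #12 SA[12]=13  'acacaaa'
  #13 SA[13]=6  'baaaacaacacaaa'
  #14 SA[14]=5  'bbaaaacaacacaaa'
  #15 SA[15]=3  'bcbbaaaacaacacaaa'
  #16 SA[16]=16  'caaa'
  #17 SA[17]=11  'caacacaaa'
  #18 SA[18]=14  'cacaaa'
  #19 SA[19]=4  'cbbaaaacaacacaaa'

SA = [19, 18, 17, 7, 0, 8, 1, 9, 12, 2, 15, 10, 13, 6, 5, 3, 16, 11, 14, 4]
i: (SA[i-1],SA[i]) lcp shared
  1: (19,18) 1 'a'
  2: (18,17) 2 'aa'
  3: (17,7) 3 'aaa'
  4: (7,0) 3 'aaa'
  5: (0,8) 3 'aaa'
  6: (8,1) 2 'aa'
  7: (1,9) 2 'aa'
  8: (9,12) 4 'aaca'
  9: (12,2) 1 'a'
  10: (2,15) 1 'a'
  11: (15,10) 4 'acaa'
  12: (10,13) 3 'aca'
  13: (13,6) 0 ''
  14: (6,5) 1 'b'
  15: (5,3) 1 'b'
  16: (3,16) 0 ''
  17: (16,11) 3 'caa'
  18: (11,14) 2 'ca'
  19: (14,4) 1 'c'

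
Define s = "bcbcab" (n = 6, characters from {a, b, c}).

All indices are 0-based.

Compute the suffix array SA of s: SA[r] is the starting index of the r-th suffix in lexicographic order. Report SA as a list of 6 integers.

rank→(start, suffix):
  0 → (4, 'ab')
  1 → (5, 'b')
  2 → (2, 'bcab')
  3 → (0, 'bcbcab')
  4 → (3, 'cab')
  5 → (1, 'cbcab')

[4, 5, 2, 0, 3, 1]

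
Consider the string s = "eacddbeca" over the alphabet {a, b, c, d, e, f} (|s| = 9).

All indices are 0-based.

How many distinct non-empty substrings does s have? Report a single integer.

41

rank | idx | suffix
   0 |   8 | a
   1 |   1 | acddbeca
   2 |   5 | beca
   3 |   7 | ca
   4 |   2 | cddbeca
   5 |   4 | dbeca
   6 |   3 | ddbeca
   7 |   0 | eacddbeca
   8 |   6 | eca

SA = [8, 1, 5, 7, 2, 4, 3, 0, 6]
rank  pair      lcp
   1  s[8:],s[1:]  1  'a'
   2  s[1:],s[5:]  0  ''
   3  s[5:],s[7:]  0  ''
   4  s[7:],s[2:]  1  'c'
   5  s[2:],s[4:]  0  ''
   6  s[4:],s[3:]  1  'd'
   7  s[3:],s[0:]  0  ''
   8  s[0:],s[6:]  1  'e'

n(n+1)/2 = 9·10/2 = 45
Σ LCP = 0 + 1 + 0 + 0 + 1 + 0 + 1 + 0 + 1 = 4
distinct = 45 − 4 = 41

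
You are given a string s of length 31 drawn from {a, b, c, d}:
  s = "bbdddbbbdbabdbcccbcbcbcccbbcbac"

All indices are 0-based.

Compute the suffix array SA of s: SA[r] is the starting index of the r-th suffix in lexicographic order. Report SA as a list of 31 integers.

[10, 29, 9, 28, 5, 25, 6, 0, 26, 17, 19, 21, 13, 7, 11, 1, 30, 27, 24, 16, 18, 20, 23, 15, 22, 14, 8, 4, 12, 3, 2]

rank | idx | suffix
   0 |  10 | abdbcccbcbcbcccbbcbac
   1 |  29 | ac
   2 |   9 | babdbcccbcbcbcccbbcbac
   3 |  28 | bac
   4 |   5 | bbbdbabdbcccbcbcbcccbbcbac
   5 |  25 | bbcbac
   6 |   6 | bbdbabdbcccbcbcbcccbbcbac
   7 |   0 | bbdddbbbdbabdbcccbcbcbcccbbcbac
   8 |  26 | bcbac
   9 |  17 | bcbcbcccbbcbac
  10 |  19 | bcbcccbbcbac
  11 |  21 | bcccbbcbac
  12 |  13 | bcccbcbcbcccbbcbac
  13 |   7 | bdbabdbcccbcbcbcccbbcbac
  14 |  11 | bdbcccbcbcbcccbbcbac
  15 |   1 | bdddbbbdbabdbcccbcbcbcccbbcbac
  16 |  30 | c
  17 |  27 | cbac
  18 |  24 | cbbcbac
  19 |  16 | cbcbcbcccbbcbac
  20 |  18 | cbcbcccbbcbac
  21 |  20 | cbcccbbcbac
  22 |  23 | ccbbcbac
  23 |  15 | ccbcbcbcccbbcbac
  24 |  22 | cccbbcbac
  25 |  14 | cccbcbcbcccbbcbac
  26 |   8 | dbabdbcccbcbcbcccbbcbac
  27 |   4 | dbbbdbabdbcccbcbcbcccbbcbac
  28 |  12 | dbcccbcbcbcccbbcbac
  29 |   3 | ddbbbdbabdbcccbcbcbcccbbcbac
  30 |   2 | dddbbbdbabdbcccbcbcbcccbbcbac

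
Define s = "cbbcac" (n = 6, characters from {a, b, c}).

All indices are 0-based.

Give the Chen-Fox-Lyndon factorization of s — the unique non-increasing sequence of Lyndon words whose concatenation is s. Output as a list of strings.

["c", "bbc", "ac"]

emit factor 1: 'c' (i=0, period=1)
emit factor 2: 'bbc' (i=1, period=3)
emit factor 3: 'ac' (i=4, period=2)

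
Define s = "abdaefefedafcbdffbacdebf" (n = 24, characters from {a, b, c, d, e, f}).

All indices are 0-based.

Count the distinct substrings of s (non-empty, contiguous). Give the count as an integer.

rank | idx | suffix
   0 |   0 | abdaefefedafcbdffbacdebf
   1 |  18 | acdebf
   2 |   3 | aefefedafcbdffbacdebf
   3 |  10 | afcbdffbacdebf
   4 |  17 | bacdebf
   5 |   1 | bdaefefedafcbdffbacdebf
   6 |  13 | bdffbacdebf
   7 |  22 | bf
   8 |  12 | cbdffbacdebf
   9 |  19 | cdebf
  10 |   2 | daefefedafcbdffbacdebf
  11 |   9 | dafcbdffbacdebf
  12 |  20 | debf
  13 |  14 | dffbacdebf
  14 |  21 | ebf
  15 |   8 | edafcbdffbacdebf
  16 |   6 | efedafcbdffbacdebf
  17 |   4 | efefedafcbdffbacdebf
  18 |  23 | f
  19 |  16 | fbacdebf
  20 |  11 | fcbdffbacdebf
  21 |   7 | fedafcbdffbacdebf
  22 |   5 | fefedafcbdffbacdebf
  23 |  15 | ffbacdebf

SA = [0, 18, 3, 10, 17, 1, 13, 22, 12, 19, 2, 9, 20, 14, 21, 8, 6, 4, 23, 16, 11, 7, 5, 15]
[i] adj suffixes → lcp
  [1] 0/18 → 1 ('a')
  [2] 18/3 → 1 ('a')
  [3] 3/10 → 1 ('a')
  [4] 10/17 → 0 ('')
  [5] 17/1 → 1 ('b')
  [6] 1/13 → 2 ('bd')
  [7] 13/22 → 1 ('b')
  [8] 22/12 → 0 ('')
  [9] 12/19 → 1 ('c')
  [10] 19/2 → 0 ('')
  [11] 2/9 → 2 ('da')
  [12] 9/20 → 1 ('d')
  [13] 20/14 → 1 ('d')
  [14] 14/21 → 0 ('')
  [15] 21/8 → 1 ('e')
  [16] 8/6 → 1 ('e')
  [17] 6/4 → 3 ('efe')
  [18] 4/23 → 0 ('')
  [19] 23/16 → 1 ('f')
  [20] 16/11 → 1 ('f')
  [21] 11/7 → 1 ('f')
  [22] 7/5 → 2 ('fe')
  [23] 5/15 → 1 ('f')

n(n+1)/2 = 24·25/2 = 300
Σ LCP = 0 + 1 + 1 + 1 + 0 + 1 + 2 + 1 + 0 + 1 + 0 + 2 + 1 + 1 + 0 + 1 + 1 + 3 + 0 + 1 + 1 + 1 + 2 + 1 = 23
distinct = 300 − 23 = 277

277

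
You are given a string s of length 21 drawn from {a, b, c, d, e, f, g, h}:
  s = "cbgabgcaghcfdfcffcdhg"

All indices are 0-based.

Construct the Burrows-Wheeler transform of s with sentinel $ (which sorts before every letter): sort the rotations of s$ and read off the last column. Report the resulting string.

ggccag$fhffcfdcchbbagd

rank  rotation                last
    0  $cbgabgcaghcfdfcffcdhg  g
    1  abgcaghcfdfcffcdhg$cbg  g
    2  aghcfdfcffcdhg$cbgabgc  c
    3  bgabgcaghcfdfcffcdhg$c  c
    4  bgcaghcfdfcffcdhg$cbga  a
    5  caghcfdfcffcdhg$cbgabg  g
    6  cbgabgcaghcfdfcffcdhg$  $
    7  cdhg$cbgabgcaghcfdfcff  f
    8  cfdfcffcdhg$cbgabgcagh  h
    9  cffcdhg$cbgabgcaghcfdf  f
   10  dfcffcdhg$cbgabgcaghcf  f
   11  dhg$cbgabgcaghcfdfcffc  c
   12  fcdhg$cbgabgcaghcfdfcf  f
   13  fcffcdhg$cbgabgcaghcfd  d
   14  fdfcffcdhg$cbgabgcaghc  c
   15  ffcdhg$cbgabgcaghcfdfc  c
   16  g$cbgabgcaghcfdfcffcdh  h
   17  gabgcaghcfdfcffcdhg$cb  b
   18  gcaghcfdfcffcdhg$cbgab  b
   19  ghcfdfcffcdhg$cbgabgca  a
   20  hcfdfcffcdhg$cbgabgcag  g
   21  hg$cbgabgcaghcfdfcffcd  d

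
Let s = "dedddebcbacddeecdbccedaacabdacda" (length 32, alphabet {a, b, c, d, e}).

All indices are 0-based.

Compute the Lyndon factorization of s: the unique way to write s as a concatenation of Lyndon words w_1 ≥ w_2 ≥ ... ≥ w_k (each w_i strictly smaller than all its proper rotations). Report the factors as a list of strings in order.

emit factor 1: 'de' (i=0, period=2)
emit factor 2: 'ddde' (i=2, period=4)
emit factor 3: 'bc' (i=6, period=2)
emit factor 4: 'b' (i=8, period=1)
emit factor 5: 'acddeecdbcced' (i=9, period=13)
emit factor 6: 'aacabdacd' (i=22, period=9)
emit factor 7: 'a' (i=31, period=1)

["de", "ddde", "bc", "b", "acddeecdbcced", "aacabdacd", "a"]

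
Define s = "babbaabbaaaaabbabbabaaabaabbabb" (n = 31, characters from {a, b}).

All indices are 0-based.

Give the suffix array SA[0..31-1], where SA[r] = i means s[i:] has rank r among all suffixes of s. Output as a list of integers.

[8, 9, 20, 10, 21, 4, 24, 11, 18, 22, 28, 5, 1, 15, 25, 12, 30, 7, 19, 3, 23, 17, 27, 0, 14, 29, 6, 2, 16, 26, 13]

sorted suffixes:
  #0 SA[0]=8  'aaaaabbabbabaaabaabbabb'
  #1 SA[1]=9  'aaaabbabbabaaabaabbabb'
  #2 SA[2]=20  'aaabaabbabb'
  #3 SA[3]=10  'aaabbabbabaaabaabbabb'
  #4 SA[4]=21  'aabaabbabb'
  #5 SA[5]=4  'aabbaaaaabbabbabaaabaabbabb'
  #6 SA[6]=24  'aabbabb'
  #7 SA[7]=11  'aabbabbabaaabaabbabb'
  #8 SA[8]=18  'abaaabaabbabb'
  #9 SA[9]=22  'abaabbabb'
  #10 SA[10]=28  'abb'
  #11 SA[11]=5  'abbaaaaabbabbabaaabaabbabb'
  #12 SA[12]=1  'abbaabbaaaaabbabbabaaabaabbabb'
  #13 SA[13]=15  'abbabaaabaabbabb'
  #14 SA[14]=25  'abbabb'
  #15 SA[15]=12  'abbabbabaaabaabbabb'
  #16 SA[16]=30  'b'
  #17 SA[17]=7  'baaaaabbabbabaaabaabbabb'
  #18 SA[18]=19  'baaabaabbabb'
  #19 SA[19]=3  'baabbaaaaabbabbabaaabaabbabb'
  #20 SA[20]=23  'baabbabb'
  #21 SA[21]=17  'babaaabaabbabb'
  #22 SA[22]=27  'babb'
  #23 SA[23]=0  'babbaabbaaaaabbabbabaaabaabbabb'
  #24 SA[24]=14  'babbabaaabaabbabb'
  #25 SA[25]=29  'bb'
  #26 SA[26]=6  'bbaaaaabbabbabaaabaabbabb'
  #27 SA[27]=2  'bbaabbaaaaabbabbabaaabaabbabb'
  #28 SA[28]=16  'bbabaaabaabbabb'
  #29 SA[29]=26  'bbabb'
  #30 SA[30]=13  'bbabbabaaabaabbabb'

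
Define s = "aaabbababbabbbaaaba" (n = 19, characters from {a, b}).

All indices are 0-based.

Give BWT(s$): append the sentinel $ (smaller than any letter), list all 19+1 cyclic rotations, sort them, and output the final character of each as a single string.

abb$aaababbabbabbaaa

rank  rotation              last
    0  $aaabbababbabbbaaaba  a
    1  a$aaabbababbabbbaaab  b
    2  aaaba$aaabbababbabbb  b
    3  aaabbababbabbbaaaba$  $
    4  aaba$aaabbababbabbba  a
    5  aabbababbabbbaaaba$a  a
    6  aba$aaabbababbabbbaa  a
    7  ababbabbbaaaba$aaabb  b
    8  abbababbabbbaaaba$aa  a
    9  abbabbbaaaba$aaabbab  b
   10  abbbaaaba$aaabbababb  b
   11  ba$aaabbababbabbbaaa  a
   12  baaaba$aaabbababbabb  b
   13  bababbabbbaaaba$aaab  b
   14  babbabbbaaaba$aaabba  a
   15  babbbaaaba$aaabbabab  b
   16  bbaaaba$aaabbababbab  b
   17  bbababbabbbaaaba$aaa  a
   18  bbabbbaaaba$aaabbaba  a
   19  bbbaaaba$aaabbababba  a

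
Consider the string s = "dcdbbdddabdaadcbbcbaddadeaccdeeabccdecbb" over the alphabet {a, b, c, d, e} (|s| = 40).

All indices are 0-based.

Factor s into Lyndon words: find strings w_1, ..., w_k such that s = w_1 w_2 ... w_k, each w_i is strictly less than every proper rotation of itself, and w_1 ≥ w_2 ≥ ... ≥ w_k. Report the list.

["d", "cd", "bbddd", "abd", "aadcbbcbaddadeaccdeeabccdecbb"]

emit factor 1: 'd' (i=0, period=1)
emit factor 2: 'cd' (i=1, period=2)
emit factor 3: 'bbddd' (i=3, period=5)
emit factor 4: 'abd' (i=8, period=3)
emit factor 5: 'aadcbbcbaddadeaccdeeabccdecbb' (i=11, period=29)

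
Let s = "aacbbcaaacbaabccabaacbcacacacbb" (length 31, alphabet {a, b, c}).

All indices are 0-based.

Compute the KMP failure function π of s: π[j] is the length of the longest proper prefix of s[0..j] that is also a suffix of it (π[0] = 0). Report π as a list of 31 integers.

π[0] = 0
j=1 s[j]='a': π[1]=1 (border 'a')
j=2 s[j]='c': k: 1→0; π[2]=0 (border '')
j=3 s[j]='b': π[3]=0 (border '')
j=4 s[j]='b': π[4]=0 (border '')
j=5 s[j]='c': π[5]=0 (border '')
j=6 s[j]='a': π[6]=1 (border 'a')
j=7 s[j]='a': π[7]=2 (border 'aa')
j=8 s[j]='a': k: 2→1; π[8]=2 (border 'aa')
j=9 s[j]='c': π[9]=3 (border 'aac')
j=10 s[j]='b': π[10]=4 (border 'aacb')
j=11 s[j]='a': k: 4→0; π[11]=1 (border 'a')
j=12 s[j]='a': π[12]=2 (border 'aa')
j=13 s[j]='b': k: 2→1→0; π[13]=0 (border '')
j=14 s[j]='c': π[14]=0 (border '')
j=15 s[j]='c': π[15]=0 (border '')
j=16 s[j]='a': π[16]=1 (border 'a')
j=17 s[j]='b': k: 1→0; π[17]=0 (border '')
j=18 s[j]='a': π[18]=1 (border 'a')
j=19 s[j]='a': π[19]=2 (border 'aa')
j=20 s[j]='c': π[20]=3 (border 'aac')
j=21 s[j]='b': π[21]=4 (border 'aacb')
j=22 s[j]='c': k: 4→0; π[22]=0 (border '')
j=23 s[j]='a': π[23]=1 (border 'a')
j=24 s[j]='c': k: 1→0; π[24]=0 (border '')
j=25 s[j]='a': π[25]=1 (border 'a')
j=26 s[j]='c': k: 1→0; π[26]=0 (border '')
j=27 s[j]='a': π[27]=1 (border 'a')
j=28 s[j]='c': k: 1→0; π[28]=0 (border '')
j=29 s[j]='b': π[29]=0 (border '')
j=30 s[j]='b': π[30]=0 (border '')

[0, 1, 0, 0, 0, 0, 1, 2, 2, 3, 4, 1, 2, 0, 0, 0, 1, 0, 1, 2, 3, 4, 0, 1, 0, 1, 0, 1, 0, 0, 0]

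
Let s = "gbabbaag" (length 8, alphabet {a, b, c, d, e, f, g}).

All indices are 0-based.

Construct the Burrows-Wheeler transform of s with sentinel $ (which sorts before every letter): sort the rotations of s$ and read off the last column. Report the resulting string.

gbbabgaa$

rank  rotation   last
    0  $gbabbaag  g
    1  aag$gbabb  b
    2  abbaag$gb  b
    3  ag$gbabba  a
    4  baag$gbab  b
    5  babbaag$g  g
    6  bbaag$gba  a
    7  g$gbabbaa  a
    8  gbabbaag$  $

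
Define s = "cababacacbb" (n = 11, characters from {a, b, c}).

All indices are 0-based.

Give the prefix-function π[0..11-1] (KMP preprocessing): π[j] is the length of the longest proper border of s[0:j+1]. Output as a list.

[0, 0, 0, 0, 0, 0, 1, 2, 1, 0, 0]

π[0] = 0
j=1 s[j]='a': π[1]=0 (border '')
j=2 s[j]='b': π[2]=0 (border '')
j=3 s[j]='a': π[3]=0 (border '')
j=4 s[j]='b': π[4]=0 (border '')
j=5 s[j]='a': π[5]=0 (border '')
j=6 s[j]='c': π[6]=1 (border 'c')
j=7 s[j]='a': π[7]=2 (border 'ca')
j=8 s[j]='c': k: 2→0; π[8]=1 (border 'c')
j=9 s[j]='b': k: 1→0; π[9]=0 (border '')
j=10 s[j]='b': π[10]=0 (border '')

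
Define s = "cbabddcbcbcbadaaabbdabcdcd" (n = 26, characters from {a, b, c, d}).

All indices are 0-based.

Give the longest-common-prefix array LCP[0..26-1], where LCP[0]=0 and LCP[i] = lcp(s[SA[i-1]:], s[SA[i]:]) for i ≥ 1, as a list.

rank→(start, suffix):
  0 → (14, 'aaabbdabcdcd')
  1 → (15, 'aabbdabcdcd')
  2 → (16, 'abbdabcdcd')
  3 → (20, 'abcdcd')
  4 → (2, 'abddcbcbcbadaaabbdabcdcd')
  5 → (12, 'adaaabbdabcdcd')
  6 → (1, 'babddcbcbcbadaaabbdabcdcd')
  7 → (11, 'badaaabbdabcdcd')
  8 → (17, 'bbdabcdcd')
  9 → (9, 'bcbadaaabbdabcdcd')
  10 → (7, 'bcbcbadaaabbdabcdcd')
  11 → (21, 'bcdcd')
  12 → (18, 'bdabcdcd')
  13 → (3, 'bddcbcbcbadaaabbdabcdcd')
  14 → (0, 'cbabddcbcbcbadaaabbdabcdcd')
  15 → (10, 'cbadaaabbdabcdcd')
  16 → (8, 'cbcbadaaabbdabcdcd')
  17 → (6, 'cbcbcbadaaabbdabcdcd')
  18 → (24, 'cd')
  19 → (22, 'cdcd')
  20 → (25, 'd')
  21 → (13, 'daaabbdabcdcd')
  22 → (19, 'dabcdcd')
  23 → (5, 'dcbcbcbadaaabbdabcdcd')
  24 → (23, 'dcd')
  25 → (4, 'ddcbcbcbadaaabbdabcdcd')

SA = [14, 15, 16, 20, 2, 12, 1, 11, 17, 9, 7, 21, 18, 3, 0, 10, 8, 6, 24, 22, 25, 13, 19, 5, 23, 4]
i: (SA[i-1],SA[i]) lcp shared
  1: (14,15) 2 'aa'
  2: (15,16) 1 'a'
  3: (16,20) 2 'ab'
  4: (20,2) 2 'ab'
  5: (2,12) 1 'a'
  6: (12,1) 0 ''
  7: (1,11) 2 'ba'
  8: (11,17) 1 'b'
  9: (17,9) 1 'b'
  10: (9,7) 3 'bcb'
  11: (7,21) 2 'bc'
  12: (21,18) 1 'b'
  13: (18,3) 2 'bd'
  14: (3,0) 0 ''
  15: (0,10) 3 'cba'
  16: (10,8) 2 'cb'
  17: (8,6) 4 'cbcb'
  18: (6,24) 1 'c'
  19: (24,22) 2 'cd'
  20: (22,25) 0 ''
  21: (25,13) 1 'd'
  22: (13,19) 2 'da'
  23: (19,5) 1 'd'
  24: (5,23) 2 'dc'
  25: (23,4) 1 'd'

[0, 2, 1, 2, 2, 1, 0, 2, 1, 1, 3, 2, 1, 2, 0, 3, 2, 4, 1, 2, 0, 1, 2, 1, 2, 1]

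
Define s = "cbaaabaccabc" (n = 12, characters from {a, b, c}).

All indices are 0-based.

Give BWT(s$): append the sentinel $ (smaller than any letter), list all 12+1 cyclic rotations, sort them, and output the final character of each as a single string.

rank  rotation       last
    0  $cbaaabaccabc  c
    1  aaabaccabc$cb  b
    2  aabaccabc$cba  a
    3  abaccabc$cbaa  a
    4  abc$cbaaabacc  c
    5  accabc$cbaaab  b
    6  baaabaccabc$c  c
    7  baccabc$cbaaa  a
    8  bc$cbaaabacca  a
    9  c$cbaaabaccab  b
   10  cabc$cbaaabac  c
   11  cbaaabaccabc$  $
   12  ccabc$cbaaaba  a

cbaacbcaabc$a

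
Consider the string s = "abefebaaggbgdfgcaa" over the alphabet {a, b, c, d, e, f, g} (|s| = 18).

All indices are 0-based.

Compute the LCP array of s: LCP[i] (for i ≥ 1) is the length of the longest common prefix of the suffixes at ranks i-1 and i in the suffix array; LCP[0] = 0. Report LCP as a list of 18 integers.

sorted suffixes:
  #0 SA[0]=17  'a'
  #1 SA[1]=16  'aa'
  #2 SA[2]=6  'aaggbgdfgcaa'
  #3 SA[3]=0  'abefebaaggbgdfgcaa'
  #4 SA[4]=7  'aggbgdfgcaa'
  #5 SA[5]=5  'baaggbgdfgcaa'
  #6 SA[6]=1  'befebaaggbgdfgcaa'
  #7 SA[7]=10  'bgdfgcaa'
  #8 SA[8]=15  'caa'
  #9 SA[9]=12  'dfgcaa'
  #10 SA[10]=4  'ebaaggbgdfgcaa'
  #11 SA[11]=2  'efebaaggbgdfgcaa'
  #12 SA[12]=3  'febaaggbgdfgcaa'
  #13 SA[13]=13  'fgcaa'
  #14 SA[14]=9  'gbgdfgcaa'
  #15 SA[15]=14  'gcaa'
  #16 SA[16]=11  'gdfgcaa'
  #17 SA[17]=8  'ggbgdfgcaa'

SA = [17, 16, 6, 0, 7, 5, 1, 10, 15, 12, 4, 2, 3, 13, 9, 14, 11, 8]
rank  pair      lcp
   1  s[17:],s[16:]  1  'a'
   2  s[16:],s[6:]  2  'aa'
   3  s[6:],s[0:]  1  'a'
   4  s[0:],s[7:]  1  'a'
   5  s[7:],s[5:]  0  ''
   6  s[5:],s[1:]  1  'b'
   7  s[1:],s[10:]  1  'b'
   8  s[10:],s[15:]  0  ''
   9  s[15:],s[12:]  0  ''
  10  s[12:],s[4:]  0  ''
  11  s[4:],s[2:]  1  'e'
  12  s[2:],s[3:]  0  ''
  13  s[3:],s[13:]  1  'f'
  14  s[13:],s[9:]  0  ''
  15  s[9:],s[14:]  1  'g'
  16  s[14:],s[11:]  1  'g'
  17  s[11:],s[8:]  1  'g'

[0, 1, 2, 1, 1, 0, 1, 1, 0, 0, 0, 1, 0, 1, 0, 1, 1, 1]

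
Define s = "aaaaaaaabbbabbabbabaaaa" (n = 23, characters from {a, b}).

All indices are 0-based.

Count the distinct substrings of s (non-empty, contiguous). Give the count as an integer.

rank | idx | suffix
   0 |  22 | a
   1 |  21 | aa
   2 |  20 | aaa
   3 |  19 | aaaa
   4 |   0 | aaaaaaaabbbabbabbabaaaa
   5 |   1 | aaaaaaabbbabbabbabaaaa
   6 |   2 | aaaaaabbbabbabbabaaaa
   7 |   3 | aaaaabbbabbabbabaaaa
   8 |   4 | aaaabbbabbabbabaaaa
   9 |   5 | aaabbbabbabbabaaaa
  10 |   6 | aabbbabbabbabaaaa
  11 |  17 | abaaaa
  12 |  14 | abbabaaaa
  13 |  11 | abbabbabaaaa
  14 |   7 | abbbabbabbabaaaa
  15 |  18 | baaaa
  16 |  16 | babaaaa
  17 |  13 | babbabaaaa
  18 |  10 | babbabbabaaaa
  19 |  15 | bbabaaaa
  20 |  12 | bbabbabaaaa
  21 |   9 | bbabbabbabaaaa
  22 |   8 | bbbabbabbabaaaa

SA = [22, 21, 20, 19, 0, 1, 2, 3, 4, 5, 6, 17, 14, 11, 7, 18, 16, 13, 10, 15, 12, 9, 8]
[i] adj suffixes → lcp
  [1] 22/21 → 1 ('a')
  [2] 21/20 → 2 ('aa')
  [3] 20/19 → 3 ('aaa')
  [4] 19/0 → 4 ('aaaa')
  [5] 0/1 → 7 ('aaaaaaa')
  [6] 1/2 → 6 ('aaaaaa')
  [7] 2/3 → 5 ('aaaaa')
  [8] 3/4 → 4 ('aaaa')
  [9] 4/5 → 3 ('aaa')
  [10] 5/6 → 2 ('aa')
  [11] 6/17 → 1 ('a')
  [12] 17/14 → 2 ('ab')
  [13] 14/11 → 5 ('abbab')
  [14] 11/7 → 3 ('abb')
  [15] 7/18 → 0 ('')
  [16] 18/16 → 2 ('ba')
  [17] 16/13 → 3 ('bab')
  [18] 13/10 → 6 ('babbab')
  [19] 10/15 → 1 ('b')
  [20] 15/12 → 4 ('bbab')
  [21] 12/9 → 7 ('bbabbab')
  [22] 9/8 → 2 ('bb')

n(n+1)/2 = 23·24/2 = 276
Σ LCP = 0 + 1 + 2 + 3 + 4 + 7 + 6 + 5 + 4 + 3 + 2 + 1 + 2 + 5 + 3 + 0 + 2 + 3 + 6 + 1 + 4 + 7 + 2 = 73
distinct = 276 − 73 = 203

203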